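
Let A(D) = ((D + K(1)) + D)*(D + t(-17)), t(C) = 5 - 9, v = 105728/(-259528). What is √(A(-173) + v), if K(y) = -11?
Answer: 7*√1357160054197/32441 ≈ 251.37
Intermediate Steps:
v = -13216/32441 (v = 105728*(-1/259528) = -13216/32441 ≈ -0.40739)
t(C) = -4
A(D) = (-11 + 2*D)*(-4 + D) (A(D) = ((D - 11) + D)*(D - 4) = ((-11 + D) + D)*(-4 + D) = (-11 + 2*D)*(-4 + D))
√(A(-173) + v) = √((44 - 19*(-173) + 2*(-173)²) - 13216/32441) = √((44 + 3287 + 2*29929) - 13216/32441) = √((44 + 3287 + 59858) - 13216/32441) = √(63189 - 13216/32441) = √(2049901133/32441) = 7*√1357160054197/32441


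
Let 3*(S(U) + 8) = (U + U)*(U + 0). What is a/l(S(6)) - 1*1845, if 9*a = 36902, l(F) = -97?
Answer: -1647587/873 ≈ -1887.3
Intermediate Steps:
S(U) = -8 + 2*U**2/3 (S(U) = -8 + ((U + U)*(U + 0))/3 = -8 + ((2*U)*U)/3 = -8 + (2*U**2)/3 = -8 + 2*U**2/3)
a = 36902/9 (a = (1/9)*36902 = 36902/9 ≈ 4100.2)
a/l(S(6)) - 1*1845 = (36902/9)/(-97) - 1*1845 = (36902/9)*(-1/97) - 1845 = -36902/873 - 1845 = -1647587/873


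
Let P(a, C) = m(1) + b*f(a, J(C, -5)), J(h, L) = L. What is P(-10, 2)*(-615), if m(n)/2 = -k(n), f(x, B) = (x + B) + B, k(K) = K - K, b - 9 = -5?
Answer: 49200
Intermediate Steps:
b = 4 (b = 9 - 5 = 4)
k(K) = 0
f(x, B) = x + 2*B (f(x, B) = (B + x) + B = x + 2*B)
m(n) = 0 (m(n) = 2*(-1*0) = 2*0 = 0)
P(a, C) = -40 + 4*a (P(a, C) = 0 + 4*(a + 2*(-5)) = 0 + 4*(a - 10) = 0 + 4*(-10 + a) = 0 + (-40 + 4*a) = -40 + 4*a)
P(-10, 2)*(-615) = (-40 + 4*(-10))*(-615) = (-40 - 40)*(-615) = -80*(-615) = 49200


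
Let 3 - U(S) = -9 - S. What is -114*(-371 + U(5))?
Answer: 40356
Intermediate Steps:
U(S) = 12 + S (U(S) = 3 - (-9 - S) = 3 + (9 + S) = 12 + S)
-114*(-371 + U(5)) = -114*(-371 + (12 + 5)) = -114*(-371 + 17) = -114*(-354) = 40356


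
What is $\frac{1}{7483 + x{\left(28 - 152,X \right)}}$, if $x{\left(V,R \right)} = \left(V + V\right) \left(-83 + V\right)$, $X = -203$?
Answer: $\frac{1}{58819} \approx 1.7001 \cdot 10^{-5}$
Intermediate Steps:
$x{\left(V,R \right)} = 2 V \left(-83 + V\right)$
$\frac{1}{7483 + x{\left(28 - 152,X \right)}} = \frac{1}{7483 + 2 \left(28 - 152\right) \left(-83 + \left(28 - 152\right)\right)} = \frac{1}{7483 + 2 \left(-124\right) \left(-83 - 124\right)} = \frac{1}{7483 + 2 \left(-124\right) \left(-207\right)} = \frac{1}{7483 + 51336} = \frac{1}{58819}$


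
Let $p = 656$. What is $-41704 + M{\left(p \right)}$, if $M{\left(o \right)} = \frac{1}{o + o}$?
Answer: $- \frac{54715647}{1312} \approx -41704.0$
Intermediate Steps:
$M{\left(o \right)} = \frac{1}{2 o}$
$-41704 + M{\left(p \right)} = -41704 + \frac{1}{2 \cdot 656} = -41704 + \frac{1}{2} \cdot \frac{1}{656} = -41704 + \frac{1}{1312} = - \frac{54715647}{1312}$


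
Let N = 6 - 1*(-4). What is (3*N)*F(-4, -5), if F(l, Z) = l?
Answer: -120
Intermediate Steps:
N = 10 (N = 6 + 4 = 10)
(3*N)*F(-4, -5) = (3*10)*(-4) = 30*(-4) = -120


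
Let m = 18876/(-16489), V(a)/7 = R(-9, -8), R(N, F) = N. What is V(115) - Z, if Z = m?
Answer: -92721/1499 ≈ -61.855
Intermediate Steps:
V(a) = -63 (V(a) = 7*(-9) = -63)
m = -1716/1499 (m = 18876*(-1/16489) = -1716/1499 ≈ -1.1448)
Z = -1716/1499 ≈ -1.1448
V(115) - Z = -63 - 1*(-1716/1499) = -63 + 1716/1499 = -92721/1499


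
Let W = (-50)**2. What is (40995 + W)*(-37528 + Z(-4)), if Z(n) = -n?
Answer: -1632106380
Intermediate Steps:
W = 2500
(40995 + W)*(-37528 + Z(-4)) = (40995 + 2500)*(-37528 - 1*(-4)) = 43495*(-37528 + 4) = 43495*(-37524) = -1632106380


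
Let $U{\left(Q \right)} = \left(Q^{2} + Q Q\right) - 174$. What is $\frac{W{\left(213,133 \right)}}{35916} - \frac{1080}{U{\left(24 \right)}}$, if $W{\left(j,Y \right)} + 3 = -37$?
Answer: $- \frac{1617850}{1463577} \approx -1.1054$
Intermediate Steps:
$W{\left(j,Y \right)} = -40$ ($W{\left(j,Y \right)} = -3 - 37 = -40$)
$U{\left(Q \right)} = -174 + 2 Q^{2}$ ($U{\left(Q \right)} = \left(Q^{2} + Q^{2}\right) - 174 = 2 Q^{2} - 174 = -174 + 2 Q^{2}$)
$\frac{W{\left(213,133 \right)}}{35916} - \frac{1080}{U{\left(24 \right)}} = - \frac{40}{35916} - \frac{1080}{-174 + 2 \cdot 24^{2}} = \left(-40\right) \frac{1}{35916} - \frac{1080}{-174 + 2 \cdot 576} = - \frac{10}{8979} - \frac{1080}{-174 + 1152} = - \frac{10}{8979} - \frac{1080}{978} = - \frac{10}{8979} - \frac{180}{163} = - \frac{1617850}{1463577}$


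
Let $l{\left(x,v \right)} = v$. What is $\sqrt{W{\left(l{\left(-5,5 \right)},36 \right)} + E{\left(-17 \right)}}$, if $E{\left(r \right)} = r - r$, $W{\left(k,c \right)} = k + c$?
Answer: $\sqrt{41} \approx 6.4031$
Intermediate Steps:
$W{\left(k,c \right)} = c + k$
$E{\left(r \right)} = 0$
$\sqrt{W{\left(l{\left(-5,5 \right)},36 \right)} + E{\left(-17 \right)}} = \sqrt{\left(36 + 5\right) + 0} = \sqrt{41 + 0} = \sqrt{41}$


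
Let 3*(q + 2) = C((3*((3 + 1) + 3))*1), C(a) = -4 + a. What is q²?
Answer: 121/9 ≈ 13.444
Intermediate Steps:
q = 11/3 (q = -2 + (-4 + (3*((3 + 1) + 3))*1)/3 = -2 + (-4 + (3*(4 + 3))*1)/3 = -2 + (-4 + (3*7)*1)/3 = -2 + (-4 + 21*1)/3 = -2 + (-4 + 21)/3 = -2 + (⅓)*17 = -2 + 17/3 = 11/3 ≈ 3.6667)
q² = (11/3)² = 121/9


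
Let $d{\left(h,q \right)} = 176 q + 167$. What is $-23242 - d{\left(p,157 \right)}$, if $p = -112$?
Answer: $-51041$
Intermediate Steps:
$d{\left(h,q \right)} = 167 + 176 q$
$-23242 - d{\left(p,157 \right)} = -23242 - \left(167 + 176 \cdot 157\right) = -23242 - \left(167 + 27632\right) = -23242 - 27799 = -51041$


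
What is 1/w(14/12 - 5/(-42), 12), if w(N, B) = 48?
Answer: 1/48 ≈ 0.020833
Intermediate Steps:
1/w(14/12 - 5/(-42), 12) = 1/48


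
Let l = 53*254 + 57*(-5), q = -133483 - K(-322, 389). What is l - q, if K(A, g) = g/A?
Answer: 47224131/322 ≈ 1.4666e+5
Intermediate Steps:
q = -42981137/322 (q = -133483 - 389/(-322) = -133483 - 389*(-1)/322 = -133483 - 1*(-389/322) = -133483 + 389/322 = -42981137/322 ≈ -1.3348e+5)
l = 13177 (l = 13462 - 285 = 13177)
l - q = 13177 - 1*(-42981137/322) = 13177 + 42981137/322 = 47224131/322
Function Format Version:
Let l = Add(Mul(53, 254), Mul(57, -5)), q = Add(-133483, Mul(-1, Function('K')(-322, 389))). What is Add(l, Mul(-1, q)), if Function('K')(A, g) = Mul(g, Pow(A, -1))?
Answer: Rational(47224131, 322) ≈ 1.4666e+5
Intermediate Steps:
q = Rational(-42981137, 322) (q = Add(-133483, Mul(-1, Mul(389, Pow(-322, -1)))) = Add(-133483, Mul(-1, Mul(389, Rational(-1, 322)))) = Add(-133483, Mul(-1, Rational(-389, 322))) = Add(-133483, Rational(389, 322)) = Rational(-42981137, 322) ≈ -1.3348e+5)
l = 13177 (l = Add(13462, -285) = 13177)
Add(l, Mul(-1, q)) = Add(13177, Mul(-1, Rational(-42981137, 322))) = Add(13177, Rational(42981137, 322)) = Rational(47224131, 322)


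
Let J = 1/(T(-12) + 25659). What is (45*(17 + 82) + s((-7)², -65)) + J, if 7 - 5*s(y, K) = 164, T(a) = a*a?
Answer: 570710759/129015 ≈ 4423.6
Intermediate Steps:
T(a) = a²
J = 1/25803 (J = 1/((-12)² + 25659) = 1/(144 + 25659) = 1/25803 ≈ 3.8755e-5)
s(y, K) = -157/5 (s(y, K) = 7/5 - ⅕*164 = 7/5 - 164/5 = -157/5)
(45*(17 + 82) + s((-7)², -65)) + J = (45*(17 + 82) - 157/5) + 1/25803 = (45*99 - 157/5) + 1/25803 = (4455 - 157/5) + 1/25803 = 22118/5 + 1/25803 = 570710759/129015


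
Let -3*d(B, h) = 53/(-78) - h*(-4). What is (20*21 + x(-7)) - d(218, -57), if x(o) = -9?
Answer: 78337/234 ≈ 334.77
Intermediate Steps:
d(B, h) = 53/234 - 4*h/3 (d(B, h) = -(53/(-78) - h*(-4))/3 = -(53*(-1/78) - (-4)*h)/3 = -(-53/78 + 4*h)/3 = 53/234 - 4*h/3)
(20*21 + x(-7)) - d(218, -57) = (20*21 - 9) - (53/234 - 4/3*(-57)) = (420 - 9) - (53/234 + 76) = 411 - 1*17837/234 = 411 - 17837/234 = 78337/234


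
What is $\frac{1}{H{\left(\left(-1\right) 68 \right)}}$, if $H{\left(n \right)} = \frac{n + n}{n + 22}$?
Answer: $\frac{23}{68} \approx 0.33824$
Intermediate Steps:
$H{\left(n \right)} = \frac{2 n}{22 + n}$
$\frac{1}{H{\left(\left(-1\right) 68 \right)}} = \frac{1}{2 \left(\left(-1\right) 68\right) \frac{1}{22 - 68}} = \frac{1}{2 \left(-68\right) \frac{1}{22 - 68}} = \frac{1}{2 \left(-68\right) \frac{1}{-46}} = \frac{1}{2 \left(-68\right) \left(- \frac{1}{46}\right)} = \frac{1}{\frac{68}{23}} = \frac{23}{68}$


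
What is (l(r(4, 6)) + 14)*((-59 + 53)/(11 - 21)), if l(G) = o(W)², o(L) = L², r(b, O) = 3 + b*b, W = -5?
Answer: 1917/5 ≈ 383.40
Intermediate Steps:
r(b, O) = 3 + b²
l(G) = 625 (l(G) = ((-5)²)² = 25² = 625)
(l(r(4, 6)) + 14)*((-59 + 53)/(11 - 21)) = (625 + 14)*((-59 + 53)/(11 - 21)) = 639*(-6/(-10)) = 639*(-6*(-⅒)) = 639*(⅗) = 1917/5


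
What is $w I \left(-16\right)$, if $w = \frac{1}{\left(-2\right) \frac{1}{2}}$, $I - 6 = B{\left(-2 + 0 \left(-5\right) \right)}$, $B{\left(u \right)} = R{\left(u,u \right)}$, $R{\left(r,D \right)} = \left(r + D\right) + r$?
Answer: $0$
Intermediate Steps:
$R{\left(r,D \right)} = D + 2 r$ ($R{\left(r,D \right)} = \left(D + r\right) + r = D + 2 r$)
$B{\left(u \right)} = 3 u$ ($B{\left(u \right)} = u + 2 u = 3 u$)
$I = 0$ ($I = 6 + 3 \left(-2 + 0 \left(-5\right)\right) = 6 + 3 \left(-2 + 0\right) = 6 + 3 \left(-2\right) = 6 - 6 = 0$)
$w = -1$ ($w = \frac{1}{\left(-2\right) \frac{1}{2}} = \frac{1}{-1} = -1$)
$w I \left(-16\right) = \left(-1\right) 0 \left(-16\right) = 0 \left(-16\right) = 0$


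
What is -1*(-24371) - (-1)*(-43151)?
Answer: -18780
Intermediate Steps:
-1*(-24371) - (-1)*(-43151) = 24371 - 1*43151 = 24371 - 43151 = -18780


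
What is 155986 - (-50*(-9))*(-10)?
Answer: 160486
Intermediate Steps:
155986 - (-50*(-9))*(-10) = 155986 - 450*(-10) = 155986 - 1*(-4500) = 155986 + 4500 = 160486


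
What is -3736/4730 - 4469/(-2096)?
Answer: 6653857/4957040 ≈ 1.3423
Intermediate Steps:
-3736/4730 - 4469/(-2096) = -3736*1/4730 - 4469*(-1/2096) = -1868/2365 + 4469/2096 = 6653857/4957040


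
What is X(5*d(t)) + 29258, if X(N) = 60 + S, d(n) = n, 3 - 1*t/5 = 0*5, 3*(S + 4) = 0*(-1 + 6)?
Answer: 29314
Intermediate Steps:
S = -4 (S = -4 + (0*(-1 + 6))/3 = -4 + (0*5)/3 = -4 + (⅓)*0 = -4 + 0 = -4)
t = 15 (t = 15 - 0*5 = 15 - 5*0 = 15 + 0 = 15)
X(N) = 56 (X(N) = 60 - 4 = 56)
X(5*d(t)) + 29258 = 56 + 29258 = 29314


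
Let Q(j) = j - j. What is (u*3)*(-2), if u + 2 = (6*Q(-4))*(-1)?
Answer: 12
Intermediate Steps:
Q(j) = 0
u = -2 (u = -2 + (6*0)*(-1) = -2 + 0*(-1) = -2 + 0 = -2)
(u*3)*(-2) = -2*3*(-2) = -6*(-2) = 12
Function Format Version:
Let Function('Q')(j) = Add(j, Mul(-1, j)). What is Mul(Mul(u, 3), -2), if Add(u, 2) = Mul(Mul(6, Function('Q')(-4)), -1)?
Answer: 12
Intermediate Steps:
Function('Q')(j) = 0
u = -2 (u = Add(-2, Mul(Mul(6, 0), -1)) = Add(-2, Mul(0, -1)) = Add(-2, 0) = -2)
Mul(Mul(u, 3), -2) = Mul(Mul(-2, 3), -2) = Mul(-6, -2) = 12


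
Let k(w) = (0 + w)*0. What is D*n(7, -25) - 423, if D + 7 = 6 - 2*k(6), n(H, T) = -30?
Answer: -393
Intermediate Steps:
k(w) = 0 (k(w) = w*0 = 0)
D = -1 (D = -7 + (6 - 2*0) = -7 + (6 + 0) = -7 + 6 = -1)
D*n(7, -25) - 423 = -1*(-30) - 423 = 30 - 423 = -393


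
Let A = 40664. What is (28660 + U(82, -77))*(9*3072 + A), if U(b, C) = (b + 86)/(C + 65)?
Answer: 1956865552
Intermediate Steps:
U(b, C) = (86 + b)/(65 + C)
(28660 + U(82, -77))*(9*3072 + A) = (28660 + (86 + 82)/(65 - 77))*(9*3072 + 40664) = (28660 + 168/(-12))*(27648 + 40664) = (28660 - 1/12*168)*68312 = (28660 - 14)*68312 = 28646*68312 = 1956865552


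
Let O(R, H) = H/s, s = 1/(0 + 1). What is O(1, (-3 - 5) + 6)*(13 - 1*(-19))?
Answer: -64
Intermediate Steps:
s = 1 (s = 1/1 = 1)
O(R, H) = H (O(R, H) = H/1 = H*1 = H)
O(1, (-3 - 5) + 6)*(13 - 1*(-19)) = ((-3 - 5) + 6)*(13 - 1*(-19)) = (-8 + 6)*(13 + 19) = -2*32 = -64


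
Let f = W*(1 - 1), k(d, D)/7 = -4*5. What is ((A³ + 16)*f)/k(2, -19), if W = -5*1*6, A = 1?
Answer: 0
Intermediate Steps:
W = -30 (W = -5*6 = -30)
k(d, D) = -140 (k(d, D) = 7*(-4*5) = 7*(-20) = -140)
f = 0 (f = -30*(1 - 1) = -30*0 = 0)
((A³ + 16)*f)/k(2, -19) = ((1³ + 16)*0)/(-140) = ((1 + 16)*0)*(-1/140) = (17*0)*(-1/140) = 0*(-1/140) = 0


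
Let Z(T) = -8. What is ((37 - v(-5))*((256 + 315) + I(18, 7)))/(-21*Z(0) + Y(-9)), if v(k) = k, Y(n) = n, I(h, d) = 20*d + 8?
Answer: 10066/53 ≈ 189.92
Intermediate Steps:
I(h, d) = 8 + 20*d
((37 - v(-5))*((256 + 315) + I(18, 7)))/(-21*Z(0) + Y(-9)) = ((37 - 1*(-5))*((256 + 315) + (8 + 20*7)))/(-21*(-8) - 9) = ((37 + 5)*(571 + (8 + 140)))/(168 - 9) = (42*(571 + 148))/159 = (42*719)*(1/159) = 30198*(1/159) = 10066/53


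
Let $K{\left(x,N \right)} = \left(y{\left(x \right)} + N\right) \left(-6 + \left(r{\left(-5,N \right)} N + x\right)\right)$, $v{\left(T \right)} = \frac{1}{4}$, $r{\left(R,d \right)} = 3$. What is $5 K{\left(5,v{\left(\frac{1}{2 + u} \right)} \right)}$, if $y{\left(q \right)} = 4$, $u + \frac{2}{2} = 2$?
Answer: $- \frac{85}{16} \approx -5.3125$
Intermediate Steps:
$u = 1$ ($u = -1 + 2 = 1$)
$v{\left(T \right)} = \frac{1}{4}$
$K{\left(x,N \right)} = \left(4 + N\right) \left(-6 + x + 3 N\right)$ ($K{\left(x,N \right)} = \left(4 + N\right) \left(-6 + \left(3 N + x\right)\right) = \left(4 + N\right) \left(-6 + \left(x + 3 N\right)\right) = \left(4 + N\right) \left(-6 + x + 3 N\right)$)
$5 K{\left(5,v{\left(\frac{1}{2 + u} \right)} \right)} = 5 \left(-24 + \frac{3}{16} + 4 \cdot 5 + 6 \cdot \frac{1}{4} + \frac{1}{4} \cdot 5\right) = 5 \left(-24 + 3 \cdot \frac{1}{16} + 20 + \frac{3}{2} + \frac{5}{4}\right) = 5 \left(-24 + \frac{3}{16} + 20 + \frac{3}{2} + \frac{5}{4}\right) = 5 \left(- \frac{17}{16}\right) = - \frac{85}{16}$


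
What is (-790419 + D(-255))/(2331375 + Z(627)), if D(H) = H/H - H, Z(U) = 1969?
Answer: -790163/2333344 ≈ -0.33864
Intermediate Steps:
D(H) = 1 - H
(-790419 + D(-255))/(2331375 + Z(627)) = (-790419 + (1 - 1*(-255)))/(2331375 + 1969) = (-790419 + (1 + 255))/2333344 = (-790419 + 256)*(1/2333344) = -790163*1/2333344 = -790163/2333344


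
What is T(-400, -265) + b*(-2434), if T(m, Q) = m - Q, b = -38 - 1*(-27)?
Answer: 26639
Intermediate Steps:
b = -11 (b = -38 + 27 = -11)
T(-400, -265) + b*(-2434) = (-400 - 1*(-265)) - 11*(-2434) = (-400 + 265) + 26774 = -135 + 26774 = 26639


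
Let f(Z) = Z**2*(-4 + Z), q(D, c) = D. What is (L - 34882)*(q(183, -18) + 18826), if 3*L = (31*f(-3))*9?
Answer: -774445669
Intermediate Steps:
L = -5859 (L = ((31*((-3)**2*(-4 - 3)))*9)/3 = ((31*(9*(-7)))*9)/3 = ((31*(-63))*9)/3 = (-1953*9)/3 = (1/3)*(-17577) = -5859)
(L - 34882)*(q(183, -18) + 18826) = (-5859 - 34882)*(183 + 18826) = -40741*19009 = -774445669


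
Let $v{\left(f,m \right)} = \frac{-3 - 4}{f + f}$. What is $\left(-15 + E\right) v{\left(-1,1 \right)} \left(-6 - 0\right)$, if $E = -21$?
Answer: $756$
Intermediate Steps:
$v{\left(f,m \right)} = - \frac{7}{2 f}$
$\left(-15 + E\right) v{\left(-1,1 \right)} \left(-6 - 0\right) = \left(-15 - 21\right) \left(- \frac{7}{2 \left(-1\right)}\right) \left(-6 - 0\right) = - 36 \left(\left(- \frac{7}{2}\right) \left(-1\right)\right) \left(-6 + 0\right) = \left(-36\right) \frac{7}{2} \left(-6\right) = \left(-126\right) \left(-6\right) = 756$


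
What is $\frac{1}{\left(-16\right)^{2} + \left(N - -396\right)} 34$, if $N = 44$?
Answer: $\frac{17}{348} \approx 0.048851$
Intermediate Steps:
$\frac{1}{\left(-16\right)^{2} + \left(N - -396\right)} 34 = \frac{1}{\left(-16\right)^{2} + \left(44 - -396\right)} 34 = \frac{1}{256 + \left(44 + 396\right)} 34 = \frac{1}{256 + 440} \cdot 34 = \frac{1}{696} \cdot 34 = \frac{17}{348}$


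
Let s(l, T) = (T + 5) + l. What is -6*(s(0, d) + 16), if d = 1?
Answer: -132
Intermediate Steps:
s(l, T) = 5 + T + l (s(l, T) = (5 + T) + l = 5 + T + l)
-6*(s(0, d) + 16) = -6*((5 + 1 + 0) + 16) = -6*(6 + 16) = -6*22 = -132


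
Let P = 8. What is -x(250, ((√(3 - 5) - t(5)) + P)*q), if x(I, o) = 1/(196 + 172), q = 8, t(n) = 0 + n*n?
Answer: -1/368 ≈ -0.0027174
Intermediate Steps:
t(n) = n² (t(n) = 0 + n² = n²)
x(I, o) = 1/368
-x(250, ((√(3 - 5) - t(5)) + P)*q) = -1*1/368 = -1/368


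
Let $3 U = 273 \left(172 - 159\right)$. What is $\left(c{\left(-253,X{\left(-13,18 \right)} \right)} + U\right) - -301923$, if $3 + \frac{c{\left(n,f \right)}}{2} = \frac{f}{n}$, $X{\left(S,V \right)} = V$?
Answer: $\frac{76684264}{253} \approx 3.031 \cdot 10^{5}$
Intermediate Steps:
$U = 1183$ ($U = \frac{273 \left(172 - 159\right)}{3} = \frac{273 \cdot 13}{3} = \frac{1}{3} \cdot 3549 = 1183$)
$c{\left(n,f \right)} = -6 + \frac{2 f}{n}$ ($c{\left(n,f \right)} = -6 + 2 \frac{f}{n} = -6 + \frac{2 f}{n}$)
$\left(c{\left(-253,X{\left(-13,18 \right)} \right)} + U\right) - -301923 = \left(\left(-6 + 2 \cdot 18 \frac{1}{-253}\right) + 1183\right) - -301923 = \left(\left(-6 + 2 \cdot 18 \left(- \frac{1}{253}\right)\right) + 1183\right) + 301923 = \left(\left(-6 - \frac{36}{253}\right) + 1183\right) + 301923 = \left(- \frac{1554}{253} + 1183\right) + 301923 = \frac{297745}{253} + 301923 = \frac{76684264}{253}$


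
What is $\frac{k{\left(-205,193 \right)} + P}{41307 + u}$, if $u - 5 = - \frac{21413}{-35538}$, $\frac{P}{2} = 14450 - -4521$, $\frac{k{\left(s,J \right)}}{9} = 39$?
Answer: $\frac{1360856634}{1468167269} \approx 0.92691$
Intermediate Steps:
$k{\left(s,J \right)} = 351$ ($k{\left(s,J \right)} = 9 \cdot 39 = 351$)
$P = 37942$ ($P = 2 \left(14450 - -4521\right) = 2 \left(14450 + \left(-22 + 4543\right)\right) = 2 \left(14450 + 4521\right) = 2 \cdot 18971 = 37942$)
$u = \frac{199103}{35538}$ ($u = 5 - \frac{21413}{-35538} = 5 - - \frac{21413}{35538} = 5 + \frac{21413}{35538} = \frac{199103}{35538} \approx 5.6025$)
$\frac{k{\left(-205,193 \right)} + P}{41307 + u} = \frac{351 + 37942}{41307 + \frac{199103}{35538}} = \frac{38293}{\frac{1468167269}{35538}} = 38293 \cdot \frac{35538}{1468167269} = \frac{1360856634}{1468167269}$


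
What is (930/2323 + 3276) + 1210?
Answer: 10421908/2323 ≈ 4486.4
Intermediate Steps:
(930/2323 + 3276) + 1210 = 7611078/2323 + 1210 = 10421908/2323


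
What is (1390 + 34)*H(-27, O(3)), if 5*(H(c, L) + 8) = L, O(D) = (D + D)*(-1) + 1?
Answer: -12816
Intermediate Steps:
O(D) = 1 - 2*D (O(D) = (2*D)*(-1) + 1 = -2*D + 1 = 1 - 2*D)
H(c, L) = -8 + L/5
(1390 + 34)*H(-27, O(3)) = (1390 + 34)*(-8 + (1 - 2*3)/5) = 1424*(-8 + (1 - 6)/5) = 1424*(-8 + (1/5)*(-5)) = 1424*(-8 - 1) = 1424*(-9) = -12816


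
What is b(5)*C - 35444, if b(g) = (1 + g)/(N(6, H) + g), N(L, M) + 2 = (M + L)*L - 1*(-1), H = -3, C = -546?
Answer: -391522/11 ≈ -35593.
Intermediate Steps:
N(L, M) = -1 + L*(L + M) (N(L, M) = -2 + ((M + L)*L - 1*(-1)) = -2 + ((L + M)*L + 1) = -2 + (L*(L + M) + 1) = -2 + (1 + L*(L + M)) = -1 + L*(L + M))
b(g) = (1 + g)/(17 + g) (b(g) = (1 + g)/((-1 + 6**2 + 6*(-3)) + g) = (1 + g)/((-1 + 36 - 18) + g) = (1 + g)/(17 + g))
b(5)*C - 35444 = ((1 + 5)/(17 + 5))*(-546) - 35444 = (6/22)*(-546) - 35444 = ((1/22)*6)*(-546) - 35444 = (3/11)*(-546) - 35444 = -1638/11 - 35444 = -391522/11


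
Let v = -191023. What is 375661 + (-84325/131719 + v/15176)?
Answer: 107272529353121/285566792 ≈ 3.7565e+5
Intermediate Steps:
375661 + (-84325/131719 + v/15176) = 375661 + (-84325/131719 - 191023/15176) = 375661 + (-84325*1/131719 - 191023*1/15176) = 375661 + (-84325/131719 - 27289/2168) = 375661 - 3777296391/285566792 = 107272529353121/285566792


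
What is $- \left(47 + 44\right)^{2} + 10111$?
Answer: $1830$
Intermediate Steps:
$- \left(47 + 44\right)^{2} + 10111 = - 91^{2} + 10111 = \left(-1\right) 8281 + 10111 = -8281 + 10111 = 1830$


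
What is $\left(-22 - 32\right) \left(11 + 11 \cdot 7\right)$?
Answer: $-4752$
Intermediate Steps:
$\left(-22 - 32\right) \left(11 + 11 \cdot 7\right) = - 54 \left(11 + 77\right) = \left(-54\right) 88 = -4752$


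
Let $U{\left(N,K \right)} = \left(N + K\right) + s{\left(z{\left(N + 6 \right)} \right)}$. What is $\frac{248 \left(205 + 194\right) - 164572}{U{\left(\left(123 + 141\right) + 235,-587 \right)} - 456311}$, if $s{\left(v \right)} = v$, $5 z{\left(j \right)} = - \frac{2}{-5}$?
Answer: $\frac{1640500}{11409973} \approx 0.14378$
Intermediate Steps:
$z{\left(j \right)} = \frac{2}{25}$ ($z{\left(j \right)} = \frac{\left(-2\right) \frac{1}{-5}}{5} = \frac{\left(-2\right) \left(- \frac{1}{5}\right)}{5} = \frac{1}{5} \cdot \frac{2}{5} = \frac{2}{25}$)
$U{\left(N,K \right)} = \frac{2}{25} + K + N$ ($U{\left(N,K \right)} = \left(N + K\right) + \frac{2}{25} = \left(K + N\right) + \frac{2}{25} = \frac{2}{25} + K + N$)
$\frac{248 \left(205 + 194\right) - 164572}{U{\left(\left(123 + 141\right) + 235,-587 \right)} - 456311} = \frac{248 \left(205 + 194\right) - 164572}{\left(\frac{2}{25} - 587 + \left(\left(123 + 141\right) + 235\right)\right) - 456311} = \frac{248 \cdot 399 - 164572}{\left(\frac{2}{25} - 587 + \left(264 + 235\right)\right) - 456311} = \frac{98952 - 164572}{\left(\frac{2}{25} - 587 + 499\right) - 456311} = - \frac{65620}{- \frac{2198}{25} - 456311} = - \frac{65620}{- \frac{11409973}{25}} = \left(-65620\right) \left(- \frac{25}{11409973}\right) = \frac{1640500}{11409973}$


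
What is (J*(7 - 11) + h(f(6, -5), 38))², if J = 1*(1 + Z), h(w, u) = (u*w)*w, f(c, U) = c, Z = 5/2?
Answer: 1833316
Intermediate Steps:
Z = 5/2 (Z = 5*(½) = 5/2 ≈ 2.5000)
h(w, u) = u*w²
J = 7/2 (J = 1*(1 + 5/2) = 1*(7/2) = 7/2 ≈ 3.5000)
(J*(7 - 11) + h(f(6, -5), 38))² = (7*(7 - 11)/2 + 38*6²)² = ((7/2)*(-4) + 38*36)² = (-14 + 1368)² = 1354² = 1833316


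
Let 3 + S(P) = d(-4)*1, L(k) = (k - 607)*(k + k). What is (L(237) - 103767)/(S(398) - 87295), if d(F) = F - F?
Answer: 279147/87298 ≈ 3.1976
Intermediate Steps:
d(F) = 0
L(k) = 2*k*(-607 + k) (L(k) = (-607 + k)*(2*k) = 2*k*(-607 + k))
S(P) = -3 (S(P) = -3 + 0*1 = -3 + 0 = -3)
(L(237) - 103767)/(S(398) - 87295) = (2*237*(-607 + 237) - 103767)/(-3 - 87295) = (2*237*(-370) - 103767)/(-87298) = (-175380 - 103767)*(-1/87298) = -279147*(-1/87298) = 279147/87298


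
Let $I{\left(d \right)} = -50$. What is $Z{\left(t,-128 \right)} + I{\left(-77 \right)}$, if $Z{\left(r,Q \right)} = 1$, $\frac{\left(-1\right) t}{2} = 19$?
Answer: $-49$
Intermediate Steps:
$t = -38$ ($t = \left(-2\right) 19 = -38$)
$Z{\left(t,-128 \right)} + I{\left(-77 \right)} = 1 - 50 = -49$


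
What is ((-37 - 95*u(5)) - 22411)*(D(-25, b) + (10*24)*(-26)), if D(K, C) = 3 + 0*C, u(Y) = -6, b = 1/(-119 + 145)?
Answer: 136453086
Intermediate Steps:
b = 1/26 ≈ 0.038462
D(K, C) = 3 (D(K, C) = 3 + 0 = 3)
((-37 - 95*u(5)) - 22411)*(D(-25, b) + (10*24)*(-26)) = ((-37 - 95*(-6)) - 22411)*(3 + (10*24)*(-26)) = ((-37 + 570) - 22411)*(3 + 240*(-26)) = (533 - 22411)*(3 - 6240) = -21878*(-6237) = 136453086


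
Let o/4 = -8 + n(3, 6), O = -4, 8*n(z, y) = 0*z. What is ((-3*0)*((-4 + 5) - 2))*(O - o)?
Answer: 0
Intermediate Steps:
n(z, y) = 0 (n(z, y) = (0*z)/8 = (⅛)*0 = 0)
o = -32 (o = 4*(-8 + 0) = 4*(-8) = -32)
((-3*0)*((-4 + 5) - 2))*(O - o) = ((-3*0)*((-4 + 5) - 2))*(-4 - 1*(-32)) = (0*(1 - 2))*(-4 + 32) = (0*(-1))*28 = 0*28 = 0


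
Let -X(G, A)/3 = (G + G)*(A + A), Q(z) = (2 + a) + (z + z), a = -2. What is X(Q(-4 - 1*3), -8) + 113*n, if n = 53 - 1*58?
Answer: -1909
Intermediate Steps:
Q(z) = 2*z (Q(z) = (2 - 2) + (z + z) = 0 + 2*z = 2*z)
X(G, A) = -12*A*G (X(G, A) = -3*(G + G)*(A + A) = -3*2*G*2*A = -12*A*G)
n = -5 (n = 53 - 58 = -5)
X(Q(-4 - 1*3), -8) + 113*n = -12*(-8)*2*(-4 - 1*3) + 113*(-5) = -12*(-8)*2*(-4 - 3) - 565 = -12*(-8)*2*(-7) - 565 = -12*(-8)*(-14) - 565 = -1344 - 565 = -1909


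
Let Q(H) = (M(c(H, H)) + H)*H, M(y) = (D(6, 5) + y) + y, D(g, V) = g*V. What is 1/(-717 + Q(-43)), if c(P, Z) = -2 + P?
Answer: 1/3712 ≈ 0.00026940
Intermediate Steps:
D(g, V) = V*g
M(y) = 30 + 2*y (M(y) = (5*6 + y) + y = (30 + y) + y = 30 + 2*y)
Q(H) = H*(26 + 3*H) (Q(H) = ((30 + 2*(-2 + H)) + H)*H = ((30 + (-4 + 2*H)) + H)*H = ((26 + 2*H) + H)*H = (26 + 3*H)*H = H*(26 + 3*H))
1/(-717 + Q(-43)) = 1/(-717 - 43*(26 + 3*(-43))) = 1/(-717 - 43*(26 - 129)) = 1/(-717 - 43*(-103)) = 1/(-717 + 4429) = 1/3712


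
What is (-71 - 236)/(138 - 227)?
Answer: 307/89 ≈ 3.4494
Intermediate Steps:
(-71 - 236)/(138 - 227) = -307/(-89) = -307*(-1/89) = 307/89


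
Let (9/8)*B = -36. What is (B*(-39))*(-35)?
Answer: -43680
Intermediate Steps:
B = -32 (B = (8/9)*(-36) = -32)
(B*(-39))*(-35) = -32*(-39)*(-35) = 1248*(-35) = -43680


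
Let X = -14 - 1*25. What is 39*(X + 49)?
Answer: 390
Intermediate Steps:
X = -39 (X = -14 - 25 = -39)
39*(X + 49) = 39*(-39 + 49) = 39*10 = 390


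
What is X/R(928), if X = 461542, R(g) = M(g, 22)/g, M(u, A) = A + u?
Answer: 214155488/475 ≈ 4.5085e+5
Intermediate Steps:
R(g) = (22 + g)/g
X/R(928) = 461542/(((22 + 928)/928)) = 461542/(((1/928)*950)) = 461542/(475/464) = 461542*(464/475) = 214155488/475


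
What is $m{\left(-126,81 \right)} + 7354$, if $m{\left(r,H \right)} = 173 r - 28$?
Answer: $-14472$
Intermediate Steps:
$m{\left(r,H \right)} = -28 + 173 r$
$m{\left(-126,81 \right)} + 7354 = \left(-28 + 173 \left(-126\right)\right) + 7354 = \left(-28 - 21798\right) + 7354 = -21826 + 7354 = -14472$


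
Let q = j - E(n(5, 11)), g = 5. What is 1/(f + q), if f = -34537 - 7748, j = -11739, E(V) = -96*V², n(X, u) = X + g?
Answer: -1/44424 ≈ -2.2510e-5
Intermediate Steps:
n(X, u) = 5 + X (n(X, u) = X + 5 = 5 + X)
f = -42285
q = -2139 (q = -11739 - (-96)*(5 + 5)² = -11739 - (-96)*10² = -11739 - (-96)*100 = -11739 - 1*(-9600) = -11739 + 9600 = -2139)
1/(f + q) = 1/(-42285 - 2139) = 1/(-44424) = -1/44424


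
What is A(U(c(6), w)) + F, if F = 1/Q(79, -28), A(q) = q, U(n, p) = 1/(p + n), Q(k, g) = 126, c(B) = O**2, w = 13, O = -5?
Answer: 41/1197 ≈ 0.034252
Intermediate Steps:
c(B) = 25 (c(B) = (-5)**2 = 25)
U(n, p) = 1/(n + p)
F = 1/126 ≈ 0.0079365
A(U(c(6), w)) + F = 1/(25 + 13) + 1/126 = 1/38 + 1/126 = 41/1197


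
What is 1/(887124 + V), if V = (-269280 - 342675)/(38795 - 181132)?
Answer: 142337/126271180743 ≈ 1.1272e-6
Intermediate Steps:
V = 611955/142337 (V = -611955/(-142337) = -611955*(-1/142337) = 611955/142337 ≈ 4.2993)
1/(887124 + V) = 1/(887124 + 611955/142337) = 1/(126271180743/142337) = 142337/126271180743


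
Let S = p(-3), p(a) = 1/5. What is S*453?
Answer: 453/5 ≈ 90.600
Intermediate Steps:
p(a) = ⅕
S = ⅕ ≈ 0.20000
S*453 = (⅕)*453 = 453/5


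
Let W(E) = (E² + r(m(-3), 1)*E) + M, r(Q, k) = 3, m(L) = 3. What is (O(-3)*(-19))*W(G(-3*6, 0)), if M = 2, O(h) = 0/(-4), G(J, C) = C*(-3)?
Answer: 0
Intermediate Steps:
G(J, C) = -3*C
O(h) = 0 (O(h) = 0*(-¼) = 0)
W(E) = 2 + E² + 3*E (W(E) = (E² + 3*E) + 2 = 2 + E² + 3*E)
(O(-3)*(-19))*W(G(-3*6, 0)) = (0*(-19))*(2 + (-3*0)² + 3*(-3*0)) = 0*(2 + 0² + 3*0) = 0*(2 + 0 + 0) = 0*2 = 0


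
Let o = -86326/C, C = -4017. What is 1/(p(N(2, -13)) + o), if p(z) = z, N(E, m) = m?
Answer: 4017/34105 ≈ 0.11778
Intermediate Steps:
o = 86326/4017 (o = -86326/(-4017) = -86326*(-1/4017) = 86326/4017 ≈ 21.490)
1/(p(N(2, -13)) + o) = 1/(-13 + 86326/4017) = 1/(34105/4017) = 4017/34105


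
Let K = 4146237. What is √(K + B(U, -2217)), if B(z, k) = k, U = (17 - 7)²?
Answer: 2*√1036005 ≈ 2035.7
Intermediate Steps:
U = 100 (U = 10² = 100)
√(K + B(U, -2217)) = √(4146237 - 2217) = √4144020 = 2*√1036005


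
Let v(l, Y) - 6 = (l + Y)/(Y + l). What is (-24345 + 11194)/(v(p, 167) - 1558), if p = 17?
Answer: 13151/1551 ≈ 8.4790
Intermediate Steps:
v(l, Y) = 7 (v(l, Y) = 6 + (l + Y)/(Y + l) = 6 + (Y + l)/(Y + l) = 6 + 1 = 7)
(-24345 + 11194)/(v(p, 167) - 1558) = (-24345 + 11194)/(7 - 1558) = -13151/(-1551) = -13151*(-1/1551) = 13151/1551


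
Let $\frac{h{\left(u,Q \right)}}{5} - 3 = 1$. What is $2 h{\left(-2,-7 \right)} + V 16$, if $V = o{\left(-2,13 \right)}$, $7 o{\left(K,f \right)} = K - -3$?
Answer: $\frac{296}{7} \approx 42.286$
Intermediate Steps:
$h{\left(u,Q \right)} = 20$ ($h{\left(u,Q \right)} = 15 + 5 \cdot 1 = 15 + 5 = 20$)
$o{\left(K,f \right)} = \frac{3}{7} + \frac{K}{7}$ ($o{\left(K,f \right)} = \frac{K - -3}{7} = \frac{K + 3}{7} = \frac{3 + K}{7} = \frac{3}{7} + \frac{K}{7}$)
$V = \frac{1}{7}$ ($V = \frac{3}{7} + \frac{1}{7} \left(-2\right) = \frac{3}{7} - \frac{2}{7} = \frac{1}{7} \approx 0.14286$)
$2 h{\left(-2,-7 \right)} + V 16 = 2 \cdot 20 + \frac{1}{7} \cdot 16 = 40 + \frac{16}{7} = \frac{296}{7}$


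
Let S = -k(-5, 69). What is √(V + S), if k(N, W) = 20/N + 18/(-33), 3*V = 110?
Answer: 4*√2805/33 ≈ 6.4197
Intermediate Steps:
V = 110/3 (V = (⅓)*110 = 110/3 ≈ 36.667)
k(N, W) = -6/11 + 20/N (k(N, W) = 20/N + 18*(-1/33) = 20/N - 6/11 = -6/11 + 20/N)
S = 50/11 (S = -(-6/11 + 20/(-5)) = -(-6/11 + 20*(-⅕)) = -(-6/11 - 4) = -1*(-50/11) = 50/11 ≈ 4.5455)
√(V + S) = √(110/3 + 50/11) = √(1360/33) = 4*√2805/33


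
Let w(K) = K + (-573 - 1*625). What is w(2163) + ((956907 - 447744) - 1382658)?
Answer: -872530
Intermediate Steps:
w(K) = -1198 + K (w(K) = K + (-573 - 625) = K - 1198 = -1198 + K)
w(2163) + ((956907 - 447744) - 1382658) = (-1198 + 2163) + ((956907 - 447744) - 1382658) = 965 + (509163 - 1382658) = 965 - 873495 = -872530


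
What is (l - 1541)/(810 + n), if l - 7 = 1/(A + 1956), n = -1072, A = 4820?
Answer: 10394383/1775312 ≈ 5.8550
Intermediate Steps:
l = 47433/6776 (l = 7 + 1/(4820 + 1956) = 7 + 1/6776 = 47433/6776 ≈ 7.0001)
(l - 1541)/(810 + n) = (47433/6776 - 1541)/(810 - 1072) = -10394383/6776/(-262) = -10394383/6776*(-1/262) = 10394383/1775312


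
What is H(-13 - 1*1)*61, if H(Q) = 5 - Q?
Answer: 1159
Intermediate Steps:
H(-13 - 1*1)*61 = (5 - (-13 - 1*1))*61 = (5 - (-13 - 1))*61 = (5 - 1*(-14))*61 = (5 + 14)*61 = 19*61 = 1159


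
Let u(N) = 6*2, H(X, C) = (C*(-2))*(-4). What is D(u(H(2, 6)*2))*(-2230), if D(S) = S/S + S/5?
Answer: -7582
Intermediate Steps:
H(X, C) = 8*C (H(X, C) = -2*C*(-4) = 8*C)
u(N) = 12
D(S) = 1 + S/5 (D(S) = 1 + S*(⅕) = 1 + S/5)
D(u(H(2, 6)*2))*(-2230) = (1 + (⅕)*12)*(-2230) = (1 + 12/5)*(-2230) = (17/5)*(-2230) = -7582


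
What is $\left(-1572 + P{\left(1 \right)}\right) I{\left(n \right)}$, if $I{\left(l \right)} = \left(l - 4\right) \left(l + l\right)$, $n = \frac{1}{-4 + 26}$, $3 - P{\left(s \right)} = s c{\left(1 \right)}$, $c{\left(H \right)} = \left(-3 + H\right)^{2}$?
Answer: $\frac{1131}{2} \approx 565.5$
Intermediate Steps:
$P{\left(s \right)} = 3 - 4 s$ ($P{\left(s \right)} = 3 - s \left(-3 + 1\right)^{2} = 3 - s \left(-2\right)^{2} = 3 - s 4 = 3 - 4 s$)
$n = \frac{1}{22} \approx 0.045455$
$I{\left(l \right)} = 2 l \left(-4 + l\right)$ ($I{\left(l \right)} = \left(-4 + l\right) 2 l = 2 l \left(-4 + l\right)$)
$\left(-1572 + P{\left(1 \right)}\right) I{\left(n \right)} = \left(-1572 + \left(3 - 4\right)\right) 2 \cdot \frac{1}{22} \left(-4 + \frac{1}{22}\right) = \left(-1572 + \left(3 - 4\right)\right) 2 \cdot \frac{1}{22} \left(- \frac{87}{22}\right) = \left(-1572 - 1\right) \left(- \frac{87}{242}\right) = \left(-1573\right) \left(- \frac{87}{242}\right) = \frac{1131}{2}$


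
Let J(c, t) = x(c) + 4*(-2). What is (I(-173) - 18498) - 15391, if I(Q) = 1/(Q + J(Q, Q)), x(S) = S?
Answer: -11996707/354 ≈ -33889.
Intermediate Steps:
J(c, t) = -8 + c (J(c, t) = c + 4*(-2) = c - 8 = -8 + c)
I(Q) = 1/(-8 + 2*Q) (I(Q) = 1/(Q + (-8 + Q)) = 1/(-8 + 2*Q))
(I(-173) - 18498) - 15391 = (1/(2*(-4 - 173)) - 18498) - 15391 = ((½)/(-177) - 18498) - 15391 = ((½)*(-1/177) - 18498) - 15391 = (-1/354 - 18498) - 15391 = -6548293/354 - 15391 = -11996707/354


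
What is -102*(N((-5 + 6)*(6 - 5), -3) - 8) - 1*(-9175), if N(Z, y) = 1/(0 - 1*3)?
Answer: 10025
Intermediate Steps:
N(Z, y) = -1/3 (N(Z, y) = 1/(0 - 3) = 1/(-3) = -1/3)
-102*(N((-5 + 6)*(6 - 5), -3) - 8) - 1*(-9175) = -102*(-1/3 - 8) - 1*(-9175) = -102*(-25/3) + 9175 = 850 + 9175 = 10025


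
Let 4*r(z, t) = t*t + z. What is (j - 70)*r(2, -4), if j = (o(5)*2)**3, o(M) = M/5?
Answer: -279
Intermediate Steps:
o(M) = M/5 (o(M) = M*(1/5) = M/5)
r(z, t) = z/4 + t**2/4 (r(z, t) = (t*t + z)/4 = (t**2 + z)/4 = (z + t**2)/4 = z/4 + t**2/4)
j = 8 (j = (((1/5)*5)*2)**3 = (1*2)**3 = 2**3 = 8)
(j - 70)*r(2, -4) = (8 - 70)*((1/4)*2 + (1/4)*(-4)**2) = -62*(1/2 + (1/4)*16) = -62*(1/2 + 4) = -62*9/2 = -279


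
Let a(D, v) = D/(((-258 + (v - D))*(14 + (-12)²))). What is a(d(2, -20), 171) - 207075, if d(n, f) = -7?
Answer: -2617427993/12640 ≈ -2.0708e+5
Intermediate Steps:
a(D, v) = D/(-40764 - 158*D + 158*v) (a(D, v) = D/(((-258 + v - D)*(14 + 144))) = D/(((-258 + v - D)*158)) = D/(-40764 - 158*D + 158*v))
a(d(2, -20), 171) - 207075 = (1/158)*(-7)/(-258 + 171 - 1*(-7)) - 207075 = (1/158)*(-7)/(-258 + 171 + 7) - 207075 = (1/158)*(-7)/(-80) - 207075 = (1/158)*(-7)*(-1/80) - 207075 = 7/12640 - 207075 = -2617427993/12640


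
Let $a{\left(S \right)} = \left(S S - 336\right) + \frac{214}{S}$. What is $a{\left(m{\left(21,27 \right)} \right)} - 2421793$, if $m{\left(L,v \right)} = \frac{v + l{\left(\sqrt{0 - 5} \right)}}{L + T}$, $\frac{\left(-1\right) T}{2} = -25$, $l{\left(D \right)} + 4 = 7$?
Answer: $- \frac{183110974358}{75615} \approx -2.4216 \cdot 10^{6}$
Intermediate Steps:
$l{\left(D \right)} = 3$ ($l{\left(D \right)} = -4 + 7 = 3$)
$T = 50$ ($T = \left(-2\right) \left(-25\right) = 50$)
$m{\left(L,v \right)} = \frac{3 + v}{50 + L}$ ($m{\left(L,v \right)} = \frac{v + 3}{L + 50} = \frac{3 + v}{50 + L}$)
$a{\left(S \right)} = -336 + S^{2} + \frac{214}{S}$ ($a{\left(S \right)} = \left(S^{2} - 336\right) + \frac{214}{S} = \left(-336 + S^{2}\right) + \frac{214}{S} = -336 + S^{2} + \frac{214}{S}$)
$a{\left(m{\left(21,27 \right)} \right)} - 2421793 = \left(-336 + \left(\frac{3 + 27}{50 + 21}\right)^{2} + \frac{214}{\frac{1}{50 + 21} \left(3 + 27\right)}\right) - 2421793 = \left(-336 + \left(\frac{1}{71} \cdot 30\right)^{2} + \frac{214}{\frac{1}{71} \cdot 30}\right) - 2421793 = \left(-336 + \left(\frac{30}{71}\right)^{2} + \frac{214}{\frac{30}{71}}\right) - 2421793 = \left(-336 + \frac{900}{5041} + 214 \cdot \frac{71}{30}\right) - 2421793 = \left(-336 + \frac{900}{5041} + \frac{7597}{15}\right) - 2421793 = \frac{12903337}{75615} - 2421793 = - \frac{183110974358}{75615}$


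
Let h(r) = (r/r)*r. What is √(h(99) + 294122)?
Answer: √294221 ≈ 542.42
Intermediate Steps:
h(r) = r (h(r) = 1*r = r)
√(h(99) + 294122) = √(99 + 294122) = √294221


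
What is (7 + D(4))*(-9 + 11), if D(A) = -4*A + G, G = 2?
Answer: -14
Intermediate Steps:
D(A) = 2 - 4*A (D(A) = -4*A + 2 = 2 - 4*A)
(7 + D(4))*(-9 + 11) = (7 + (2 - 4*4))*(-9 + 11) = (7 + (2 - 16))*2 = (7 - 14)*2 = -7*2 = -14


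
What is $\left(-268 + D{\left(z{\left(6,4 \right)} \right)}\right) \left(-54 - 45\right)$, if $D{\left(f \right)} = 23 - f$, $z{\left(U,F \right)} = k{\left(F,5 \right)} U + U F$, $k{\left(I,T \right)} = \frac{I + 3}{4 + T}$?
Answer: $27093$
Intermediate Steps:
$k{\left(I,T \right)} = \frac{3 + I}{4 + T}$
$z{\left(U,F \right)} = F U + U \left(\frac{1}{3} + \frac{F}{9}\right)$ ($z{\left(U,F \right)} = \frac{3 + F}{4 + 5} U + U F = \frac{3 + F}{9} U + F U = \left(\frac{1}{3} + \frac{F}{9}\right) U + F U = U \left(\frac{1}{3} + \frac{F}{9}\right) + F U = F U + U \left(\frac{1}{3} + \frac{F}{9}\right)$)
$\left(-268 + D{\left(z{\left(6,4 \right)} \right)}\right) \left(-54 - 45\right) = \left(-268 + \left(23 - \frac{1}{9} \cdot 6 \left(3 + 10 \cdot 4\right)\right)\right) \left(-54 - 45\right) = \left(-268 + \left(23 - \frac{1}{9} \cdot 6 \left(3 + 40\right)\right)\right) \left(-99\right) = \left(-268 + \left(23 - \frac{1}{9} \cdot 6 \cdot 43\right)\right) \left(-99\right) = \left(-268 + \left(23 - \frac{86}{3}\right)\right) \left(-99\right) = \left(-268 - \frac{17}{3}\right) \left(-99\right) = \left(- \frac{821}{3}\right) \left(-99\right) = 27093$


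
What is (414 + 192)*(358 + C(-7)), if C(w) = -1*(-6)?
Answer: 220584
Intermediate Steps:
C(w) = 6
(414 + 192)*(358 + C(-7)) = (414 + 192)*(358 + 6) = 606*364 = 220584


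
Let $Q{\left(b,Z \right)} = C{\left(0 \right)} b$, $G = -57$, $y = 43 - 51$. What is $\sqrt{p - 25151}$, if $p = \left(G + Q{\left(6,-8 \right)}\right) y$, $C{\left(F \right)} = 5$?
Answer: $i \sqrt{24935} \approx 157.91 i$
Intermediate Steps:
$y = -8$
$Q{\left(b,Z \right)} = 5 b$
$p = 216$ ($p = \left(-57 + 5 \cdot 6\right) \left(-8\right) = \left(-57 + 30\right) \left(-8\right) = \left(-27\right) \left(-8\right) = 216$)
$\sqrt{p - 25151} = \sqrt{216 - 25151} = \sqrt{-24935} = i \sqrt{24935}$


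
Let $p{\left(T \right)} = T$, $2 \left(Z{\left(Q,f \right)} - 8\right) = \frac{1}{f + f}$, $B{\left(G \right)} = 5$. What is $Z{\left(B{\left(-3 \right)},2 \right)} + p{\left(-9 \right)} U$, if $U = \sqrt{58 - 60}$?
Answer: $\frac{65}{8} - 9 i \sqrt{2} \approx 8.125 - 12.728 i$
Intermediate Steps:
$U = i \sqrt{2}$ ($U = \sqrt{-2} = i \sqrt{2} \approx 1.4142 i$)
$Z{\left(Q,f \right)} = 8 + \frac{1}{4 f}$ ($Z{\left(Q,f \right)} = 8 + \frac{1}{2 \left(f + f\right)} = 8 + \frac{1}{2 \cdot 2 f} = 8 + \frac{\frac{1}{2} \frac{1}{f}}{2} = 8 + \frac{1}{4 f}$)
$Z{\left(B{\left(-3 \right)},2 \right)} + p{\left(-9 \right)} U = \left(8 + \frac{1}{4 \cdot 2}\right) - 9 i \sqrt{2} = \left(8 + \frac{1}{4} \cdot \frac{1}{2}\right) - 9 i \sqrt{2} = \left(8 + \frac{1}{8}\right) - 9 i \sqrt{2} = \frac{65}{8} - 9 i \sqrt{2}$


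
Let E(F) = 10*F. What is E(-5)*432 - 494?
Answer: -22094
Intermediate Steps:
E(-5)*432 - 494 = (10*(-5))*432 - 494 = -50*432 - 494 = -21600 - 494 = -22094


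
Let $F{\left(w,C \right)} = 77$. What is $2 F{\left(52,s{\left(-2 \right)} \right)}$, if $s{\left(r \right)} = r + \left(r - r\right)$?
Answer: $154$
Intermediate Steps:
$s{\left(r \right)} = r$ ($s{\left(r \right)} = r + 0 = r$)
$2 F{\left(52,s{\left(-2 \right)} \right)} = 2 \cdot 77 = 154$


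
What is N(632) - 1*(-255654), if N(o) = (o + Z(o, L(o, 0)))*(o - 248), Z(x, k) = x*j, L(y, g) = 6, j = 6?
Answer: 1954470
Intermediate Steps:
Z(x, k) = 6*x (Z(x, k) = x*6 = 6*x)
N(o) = 7*o*(-248 + o) (N(o) = (o + 6*o)*(o - 248) = (7*o)*(-248 + o) = 7*o*(-248 + o))
N(632) - 1*(-255654) = 7*632*(-248 + 632) - 1*(-255654) = 7*632*384 + 255654 = 1698816 + 255654 = 1954470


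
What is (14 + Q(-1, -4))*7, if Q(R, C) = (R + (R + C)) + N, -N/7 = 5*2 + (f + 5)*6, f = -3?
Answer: -1022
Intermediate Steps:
N = -154 (N = -7*(5*2 + (-3 + 5)*6) = -7*(10 + 2*6) = -7*(10 + 12) = -7*22 = -154)
Q(R, C) = -154 + C + 2*R (Q(R, C) = (R + (R + C)) - 154 = (R + (C + R)) - 154 = (C + 2*R) - 154 = -154 + C + 2*R)
(14 + Q(-1, -4))*7 = (14 + (-154 - 4 + 2*(-1)))*7 = (14 + (-154 - 4 - 2))*7 = (14 - 160)*7 = -146*7 = -1022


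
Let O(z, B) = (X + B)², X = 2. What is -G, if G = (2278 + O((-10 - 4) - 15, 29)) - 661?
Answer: -2578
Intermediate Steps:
O(z, B) = (2 + B)²
G = 2578 (G = (2278 + (2 + 29)²) - 661 = (2278 + 31²) - 661 = (2278 + 961) - 661 = 3239 - 661 = 2578)
-G = -1*2578 = -2578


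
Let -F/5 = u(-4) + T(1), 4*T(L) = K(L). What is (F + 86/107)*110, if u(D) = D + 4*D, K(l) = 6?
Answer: 1098185/107 ≈ 10263.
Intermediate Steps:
T(L) = 3/2 (T(L) = (¼)*6 = 3/2)
u(D) = 5*D
F = 185/2 (F = -5*(5*(-4) + 3/2) = -5*(-20 + 3/2) = -5*(-37/2) = 185/2 ≈ 92.500)
(F + 86/107)*110 = (185/2 + 86/107)*110 = (19967/214)*110 = 1098185/107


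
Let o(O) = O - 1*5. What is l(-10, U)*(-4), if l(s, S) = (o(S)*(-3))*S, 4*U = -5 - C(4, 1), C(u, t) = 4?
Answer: 783/4 ≈ 195.75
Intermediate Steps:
o(O) = -5 + O (o(O) = O - 5 = -5 + O)
U = -9/4 (U = (-5 - 1*4)/4 = (-5 - 4)/4 = (1/4)*(-9) = -9/4 ≈ -2.2500)
l(s, S) = S*(15 - 3*S) (l(s, S) = ((-5 + S)*(-3))*S = (15 - 3*S)*S = S*(15 - 3*S))
l(-10, U)*(-4) = (3*(-9/4)*(5 - 1*(-9/4)))*(-4) = (3*(-9/4)*(5 + 9/4))*(-4) = (3*(-9/4)*(29/4))*(-4) = -783/16*(-4) = 783/4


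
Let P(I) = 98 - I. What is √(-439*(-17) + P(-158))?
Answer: √7719 ≈ 87.858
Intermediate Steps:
√(-439*(-17) + P(-158)) = √(-439*(-17) + (98 - 1*(-158))) = √(7463 + (98 + 158)) = √(7463 + 256) = √7719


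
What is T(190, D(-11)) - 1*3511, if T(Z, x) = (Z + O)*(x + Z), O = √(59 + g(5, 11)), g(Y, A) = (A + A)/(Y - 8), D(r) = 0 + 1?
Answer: 32779 + 191*√465/3 ≈ 34152.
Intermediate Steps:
D(r) = 1
g(Y, A) = 2*A/(-8 + Y) (g(Y, A) = (2*A)/(-8 + Y) = 2*A/(-8 + Y))
O = √465/3 (O = √(59 + 2*11/(-8 + 5)) = √(59 + 2*11/(-3)) = √(59 + 2*11*(-⅓)) = √(59 - 22/3) = √(155/3) = √465/3 ≈ 7.1880)
T(Z, x) = (Z + x)*(Z + √465/3) (T(Z, x) = (Z + √465/3)*(x + Z) = (Z + √465/3)*(Z + x) = (Z + x)*(Z + √465/3))
T(190, D(-11)) - 1*3511 = (190² + 190*1 + (⅓)*190*√465 + (⅓)*1*√465) - 1*3511 = (36100 + 190 + 190*√465/3 + √465/3) - 3511 = (36290 + 191*√465/3) - 3511 = 32779 + 191*√465/3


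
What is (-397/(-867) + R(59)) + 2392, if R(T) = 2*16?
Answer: 2102005/867 ≈ 2424.5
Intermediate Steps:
R(T) = 32
(-397/(-867) + R(59)) + 2392 = (-397/(-867) + 32) + 2392 = (-397*(-1/867) + 32) + 2392 = (397/867 + 32) + 2392 = 28141/867 + 2392 = 2102005/867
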